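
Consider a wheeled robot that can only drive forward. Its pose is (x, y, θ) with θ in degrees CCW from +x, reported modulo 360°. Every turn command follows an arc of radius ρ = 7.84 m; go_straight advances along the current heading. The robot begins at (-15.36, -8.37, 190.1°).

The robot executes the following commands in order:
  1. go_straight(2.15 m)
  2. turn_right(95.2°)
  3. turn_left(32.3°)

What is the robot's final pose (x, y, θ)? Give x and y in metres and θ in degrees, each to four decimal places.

(-28.2295, 2.3722, 127.2000°)

set_pose: (x, y, θ) = (-15.3600, -8.3700, 190.1000°), ρ = 7.84
go_straight(2.15): x += 2.15·cos θ, y += 2.15·sin θ → (-17.4767, -8.7470, 190.1000°)
turn_right(95.2°): centre at ρ to the right, rotate −95.2° → (-26.6629, -1.6982, 94.9000°)
turn_left(32.3°): centre at ρ to the left, rotate +32.3° → (-28.2295, 2.3722, 127.2000°)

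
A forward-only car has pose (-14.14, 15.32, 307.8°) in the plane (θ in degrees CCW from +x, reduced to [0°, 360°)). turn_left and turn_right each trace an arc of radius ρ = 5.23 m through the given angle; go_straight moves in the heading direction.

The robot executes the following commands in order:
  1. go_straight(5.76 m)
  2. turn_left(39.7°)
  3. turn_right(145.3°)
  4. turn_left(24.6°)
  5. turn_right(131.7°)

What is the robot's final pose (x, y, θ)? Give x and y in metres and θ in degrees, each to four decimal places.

(-17.6232, 0.7730, 95.1000°)

set_pose: (x, y, θ) = (-14.1400, 15.3200, 307.8000°), ρ = 5.23
go_straight(5.76): x += 5.76·cos θ, y += 5.76·sin θ → (-10.6097, 10.7687, 307.8000°)
turn_left(39.7°): centre at ρ to the left, rotate +39.7° → (-7.6091, 8.8682, 347.5000°)
turn_right(145.3°): centre at ρ to the right, rotate −145.3° → (-6.7650, -1.0801, 202.2000°)
turn_left(24.6°): centre at ρ to the left, rotate +24.6° → (-8.6014, -2.3423, 226.8000°)
turn_right(131.7°): centre at ρ to the right, rotate −131.7° → (-17.6232, 0.7730, 95.1000°)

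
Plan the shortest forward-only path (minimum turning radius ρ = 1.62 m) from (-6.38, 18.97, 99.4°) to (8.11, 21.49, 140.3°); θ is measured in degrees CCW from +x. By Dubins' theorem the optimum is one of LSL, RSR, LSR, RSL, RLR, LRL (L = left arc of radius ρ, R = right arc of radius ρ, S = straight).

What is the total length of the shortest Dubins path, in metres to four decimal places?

Let ψ = atan2(Δy, Δx) = atan2(2.52, 14.49) = 9.8658° be the start→goal bearing.
Normalize: d = |goal − start| / ρ = 14.707498/1.62 = 9.078703, α = (θ_start − ψ) mod 360° = 89.5342° = 1.562666 rad, β = (θ_goal − ψ) mod 360° = 130.4342° = 2.276506 rad.
Common terms: sin α = 0.999967, cos α = 0.008130, sin β = 0.761151, cos β = -0.648574, cos(α−β) = 0.755853, d² = 82.422840. Work in radians in the unit-radius frame; every candidate has L = ρ·(t + p + q).
LSL: p² = 2 + d² − 2cos(α−β) + 2d(sin α − sin β) = 87.247404; p = √p² = 9.340632; φ = atan2(cos β − cos α, d + sin α − sin β) = -0.070364 rad; t = (φ − α) mod 2π = 4.650155 rad, q = (β − φ) mod 2π = 2.346870 rad → L = 1.62·(4.650155 + 9.340632 + 2.346870) = 1.62·16.337657 = 26.467004 m
RSR: p² = 2 + d² − 2cos(α−β) + 2d(sin β − sin α) = 78.574862; p = √p² = 8.864246; φ = atan2(cos α − cos β, d − sin α + sin β) = 0.074153 rad; t = (α − φ) mod 2π = 1.488514 rad, q = (φ − β) mod 2π = 4.080832 rad → L = 1.62·(1.488514 + 8.864246 + 4.080832) = 1.62·14.433592 = 23.382419 m
LSR: p² = d² − 2 + 2cos(α−β) + 2d(sin α + sin β) = 113.911885; p = √p² = 10.672951; φ = atan2(−cos α − cos β, d + sin α + sin β) − atan2(−2, p) = 0.244255 rad; t = (φ − α) mod 2π = 4.964774 rad, q = (φ − β) mod 2π = 4.250934 rad → L = 1.62·(4.964774 + 10.672951 + 4.250934) = 1.62·19.888660 = 32.219629 m
RSL: p² = d² − 2 + 2cos(α−β) − 2d(sin α + sin β) = 49.957207; p = √p² = 7.068041; φ = atan2(cos α + cos β, d − sin α − sin β) − atan2(2, p) = -0.363054 rad; t = (α − φ) mod 2π = 1.925720 rad, q = (β − φ) mod 2π = 2.639560 rad → L = 1.62·(1.925720 + 7.068041 + 2.639560) = 1.62·11.633321 = 18.845981 m
RLR: c = (6 − d² + 2cos(α−β) + 2d(sin α − sin β))/8 = -8.821858, |c| > 1 → infeasible
LRL: c = (6 − d² + 2cos(α−β) − 2d(sin α − sin β))/8 = -9.905925, |c| > 1 → infeasible
Shortest: RSL with L = 18.845981 m ≈ 18.8460 m

18.8460 m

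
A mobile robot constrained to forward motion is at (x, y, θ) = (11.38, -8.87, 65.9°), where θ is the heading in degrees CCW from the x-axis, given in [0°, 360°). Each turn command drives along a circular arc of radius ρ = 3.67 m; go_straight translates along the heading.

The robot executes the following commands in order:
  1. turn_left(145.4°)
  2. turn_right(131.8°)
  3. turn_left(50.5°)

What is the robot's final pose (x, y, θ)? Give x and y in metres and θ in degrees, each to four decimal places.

set_pose: (x, y, θ) = (11.3800, -8.8700, 65.9000°), ρ = 3.67
turn_left(145.4°): centre at ρ to the left, rotate +145.4° → (6.1233, -4.2356, 211.3000°)
turn_right(131.8°): centre at ρ to the right, rotate −131.8° → (0.6081, -0.4309, 79.5000°)
turn_left(50.5°): centre at ρ to the left, rotate +50.5° → (-0.1891, 2.5969, 130.0000°)

(-0.1891, 2.5969, 130.0000°)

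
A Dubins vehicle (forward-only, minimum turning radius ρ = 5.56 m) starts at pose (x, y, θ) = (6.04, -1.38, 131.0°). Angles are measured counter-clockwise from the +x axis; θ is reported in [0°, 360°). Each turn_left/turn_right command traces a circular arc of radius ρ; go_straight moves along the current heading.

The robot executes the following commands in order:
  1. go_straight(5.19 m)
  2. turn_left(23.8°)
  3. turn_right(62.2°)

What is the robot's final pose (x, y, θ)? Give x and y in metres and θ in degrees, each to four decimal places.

set_pose: (x, y, θ) = (6.0400, -1.3800, 131.0000°), ρ = 5.56
go_straight(5.19): x += 5.19·cos θ, y += 5.19·sin θ → (2.6351, 2.5369, 131.0000°)
turn_left(23.8°): centre at ρ to the left, rotate +23.8° → (0.8062, 3.9201, 154.8000°)
turn_right(62.2°): centre at ρ to the right, rotate −62.2° → (-2.3807, 8.6987, 92.6000°)

(-2.3807, 8.6987, 92.6000°)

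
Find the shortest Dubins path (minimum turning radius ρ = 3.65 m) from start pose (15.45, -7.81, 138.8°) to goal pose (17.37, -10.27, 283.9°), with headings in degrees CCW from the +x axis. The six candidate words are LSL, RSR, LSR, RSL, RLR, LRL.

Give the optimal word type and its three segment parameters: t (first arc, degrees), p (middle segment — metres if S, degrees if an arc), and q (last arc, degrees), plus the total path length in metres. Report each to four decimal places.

Let ψ = atan2(Δy, Δx) = atan2(-2.46, 1.92) = -52.0284° be the start→goal bearing.
Normalize: d = |goal − start| / ρ = 3.120577/3.65 = 0.854953, α = (θ_start − ψ) mod 360° = 190.8284° = 3.330584 rad, β = (θ_goal − ψ) mod 360° = 335.9284° = 5.863057 rad.
Common terms: sin α = -0.187868, cos α = -0.982194, sin β = -0.407878, cos β = 0.913036, cos(α−β) = -0.820152, d² = 0.730944. Work in radians in the unit-radius frame; every candidate has L = ρ·(t + p + q).
LSL: p² = 2 + d² − 2cos(α−β) + 2d(sin α − sin β) = 4.747444; p = √p² = 2.178863; φ = atan2(cos β − cos α, d + sin α − sin β) = 1.054849 rad; t = (φ − α) mod 2π = 4.007450 rad, q = (β − φ) mod 2π = 4.808208 rad → L = 3.65·(4.007450 + 2.178863 + 4.808208) = 3.65·10.994521 = 40.130002 m
RSR: p² = 2 + d² − 2cos(α−β) + 2d(sin β − sin α) = 3.995052; p = √p² = 1.998763; φ = atan2(cos α − cos β, d − sin α + sin β) = -1.247527 rad; t = (α − φ) mod 2π = 4.578111 rad, q = (φ − β) mod 2π = 5.455787 rad → L = 3.65·(4.578111 + 1.998763 + 5.455787) = 3.65·12.032660 = 43.919210 m
LSR: p² = d² − 2 + 2cos(α−β) + 2d(sin α + sin β) = -3.928029 < 0 → infeasible
RSL: p² = d² − 2 + 2cos(α−β) − 2d(sin α + sin β) = -1.890691 < 0 → infeasible
RLR: c = (6 − d² + 2cos(α−β) + 2d(sin α − sin β))/8 = 0.500619; p = 2π − arccos c = 5.236702 rad; φ = atan2(cos α − cos β, d − sin α + sin β) = -1.247527 rad; t = (α − φ + p/2) mod 2π = 0.913277 rad, q = (α − β − t + p) mod 2π = 1.790952 rad → L = 3.65·(0.913277 + 5.236702 + 1.790952) = 3.65·7.940932 = 28.984400 m
LRL: c = (6 − d² + 2cos(α−β) − 2d(sin α − sin β))/8 = 0.406570; p = 2π − arccos c = 5.131085 rad; φ = atan2(cos β − cos α, d + sin α − sin β) = 1.054849 rad; t = (φ − α + p/2) mod 2π = 0.289807 rad, q = (β − α − t + p) mod 2π = 1.090565 rad → L = 3.65·(0.289807 + 5.131085 + 1.090565) = 3.65·6.511458 = 23.766820 m
Shortest: LRL with L = 23.766820 m ≈ 23.7668 m
Convert LRL to answer units (arcs ×180/π): t = 0.289807·180/π = 16.6047°, p = 5.131085·180/π = 293.9895°, q = 1.090565·180/π = 62.4848°, L = 23.7668 m.

LRL: t = 16.6047°, p = 293.9895°, q = 62.4848°, L = 23.7668 m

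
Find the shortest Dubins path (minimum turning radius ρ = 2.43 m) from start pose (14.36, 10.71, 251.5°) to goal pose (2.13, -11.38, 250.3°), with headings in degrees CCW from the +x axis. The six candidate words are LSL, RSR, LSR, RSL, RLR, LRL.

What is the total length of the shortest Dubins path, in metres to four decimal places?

25.2539 m

Let ψ = atan2(Δy, Δx) = atan2(-22.09, -12.23) = -118.9709° be the start→goal bearing.
Normalize: d = |goal − start| / ρ = 25.249574/2.43 = 10.390771, α = (θ_start − ψ) mod 360° = 10.4709° = 0.182751 rad, β = (θ_goal − ψ) mod 360° = 9.2709° = 0.161807 rad.
Common terms: sin α = 0.181735, cos α = 0.983347, sin β = 0.161102, cos β = 0.986938, cos(α−β) = 0.999781, d² = 107.968128. Work in radians in the unit-radius frame; every candidate has L = ρ·(t + p + q).
LSL: p² = 2 + d² − 2cos(α−β) + 2d(sin α − sin β) = 108.397363; p = √p² = 10.411405; φ = atan2(cos β − cos α, d + sin α − sin β) = 0.000345 rad; t = (φ − α) mod 2π = 6.100779 rad, q = (β − φ) mod 2π = 0.161462 rad → L = 2.43·(6.100779 + 10.411405 + 0.161462) = 2.43·16.673647 = 40.516962 m
RSR: p² = 2 + d² − 2cos(α−β) + 2d(sin β − sin α) = 107.539770; p = √p² = 10.370138; φ = atan2(cos α − cos β, d − sin α + sin β) = -0.000346 rad; t = (α − φ) mod 2π = 0.183097 rad, q = (φ − β) mod 2π = 6.121032 rad → L = 2.43·(0.183097 + 10.370138 + 6.121032) = 2.43·16.674268 = 40.518470 m
LSR: p² = d² − 2 + 2cos(α−β) + 2d(sin α + sin β) = 115.092372; p = √p² = 10.728111; φ = atan2(−cos α − cos β, d + sin α + sin β) − atan2(−2, p) = 0.002769 rad; t = (φ − α) mod 2π = 6.103204 rad, q = (φ − β) mod 2π = 6.124148 rad → L = 2.43·(6.103204 + 10.728111 + 6.124148) = 2.43·22.955462 = 55.781774 m
RSL: p² = d² − 2 + 2cos(α−β) − 2d(sin α + sin β) = 100.843007; p = √p² = 10.042062; φ = atan2(cos α + cos β, d − sin α − sin β) − atan2(2, p) = -0.002958 rad; t = (α − φ) mod 2π = 0.185709 rad, q = (β − φ) mod 2π = 0.164765 rad → L = 2.43·(0.185709 + 10.042062 + 0.164765) = 2.43·10.392536 = 25.253862 m
RLR: c = (6 − d² + 2cos(α−β) + 2d(sin α − sin β))/8 = -12.442471, |c| > 1 → infeasible
LRL: c = (6 − d² + 2cos(α−β) − 2d(sin α − sin β))/8 = -12.549670, |c| > 1 → infeasible
Shortest: RSL with L = 25.253862 m ≈ 25.2539 m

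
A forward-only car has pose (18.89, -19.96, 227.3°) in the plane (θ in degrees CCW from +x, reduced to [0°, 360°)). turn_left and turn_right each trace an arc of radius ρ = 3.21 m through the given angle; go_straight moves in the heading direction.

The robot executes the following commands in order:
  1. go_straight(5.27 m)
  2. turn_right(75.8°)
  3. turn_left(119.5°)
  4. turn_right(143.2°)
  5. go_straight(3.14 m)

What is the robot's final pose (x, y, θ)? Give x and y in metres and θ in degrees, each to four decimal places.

(-0.9863, -26.8965, 127.8000°)

set_pose: (x, y, θ) = (18.8900, -19.9600, 227.3000°), ρ = 3.21
go_straight(5.27): x += 5.27·cos θ, y += 5.27·sin θ → (15.3161, -23.8330, 227.3000°)
turn_right(75.8°): centre at ρ to the right, rotate −75.8° → (11.4253, -24.4771, 151.5000°)
turn_left(119.5°): centre at ρ to the left, rotate +119.5° → (6.6842, -27.3541, 271.0000°)
turn_right(143.2°): centre at ρ to the right, rotate −143.2° → (0.9382, -29.3776, 127.8000°)
go_straight(3.14): x += 3.14·cos θ, y += 3.14·sin θ → (-0.9863, -26.8965, 127.8000°)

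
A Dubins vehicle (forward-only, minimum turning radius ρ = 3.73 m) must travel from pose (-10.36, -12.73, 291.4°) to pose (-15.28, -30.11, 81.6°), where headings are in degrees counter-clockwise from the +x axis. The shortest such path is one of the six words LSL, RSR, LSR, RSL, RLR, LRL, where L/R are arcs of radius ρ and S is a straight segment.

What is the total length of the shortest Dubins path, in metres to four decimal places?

30.3732 m

Let ψ = atan2(Δy, Δx) = atan2(-17.38, -4.92) = -105.8060° be the start→goal bearing.
Normalize: d = |goal − start| / ρ = 18.062968/3.73 = 4.842619, α = (θ_start − ψ) mod 360° = 37.2060° = 0.649367 rad, β = (θ_goal − ψ) mod 360° = 187.4060° = 3.270851 rad.
Common terms: sin α = 0.604682, cos α = 0.796467, sin β = -0.128899, cos β = -0.991658, cos(α−β) = -0.867765, d² = 23.450956. Work in radians in the unit-radius frame; every candidate has L = ρ·(t + p + q).
LSL: p² = 2 + d² − 2cos(α−β) + 2d(sin α − sin β) = 34.291393; p = √p² = 5.855885; φ = atan2(cos β − cos α, d + sin α − sin β) = -0.310311 rad; t = (φ − α) mod 2π = 5.323507 rad, q = (β − φ) mod 2π = 3.581163 rad → L = 3.73·(5.323507 + 5.855885 + 3.581163) = 3.73·14.760555 = 55.056871 m
RSR: p² = 2 + d² − 2cos(α−β) + 2d(sin β − sin α) = 20.081580; p = √p² = 4.481248; φ = atan2(cos α − cos β, d − sin α + sin β) = 0.410452 rad; t = (α − φ) mod 2π = 0.238915 rad, q = (φ − β) mod 2π = 3.422786 rad → L = 3.73·(0.238915 + 4.481248 + 3.422786) = 3.73·8.142948 = 30.373198 m
LSR: p² = d² − 2 + 2cos(α−β) + 2d(sin α + sin β) = 24.323498; p = √p² = 4.931886; φ = atan2(−cos α − cos β, d + sin α + sin β) − atan2(−2, p) = 0.421944 rad; t = (φ − α) mod 2π = 6.055763 rad, q = (φ − β) mod 2π = 3.434278 rad → L = 3.73·(6.055763 + 4.931886 + 3.434278) = 3.73·14.421927 = 53.793788 m
RSL: p² = d² − 2 + 2cos(α−β) − 2d(sin α + sin β) = 15.107352; p = √p² = 3.886818; φ = atan2(cos α + cos β, d − sin α − sin β) − atan2(2, p) = -0.519896 rad; t = (α − φ) mod 2π = 1.169263 rad, q = (β − φ) mod 2π = 3.790747 rad → L = 3.73·(1.169263 + 3.886818 + 3.790747) = 3.73·8.846828 = 32.998668 m
RLR: c = (6 − d² + 2cos(α−β) + 2d(sin α − sin β))/8 = -1.510198, |c| > 1 → infeasible
LRL: c = (6 − d² + 2cos(α−β) − 2d(sin α − sin β))/8 = -3.286424, |c| > 1 → infeasible
Shortest: RSR with L = 30.373198 m ≈ 30.3732 m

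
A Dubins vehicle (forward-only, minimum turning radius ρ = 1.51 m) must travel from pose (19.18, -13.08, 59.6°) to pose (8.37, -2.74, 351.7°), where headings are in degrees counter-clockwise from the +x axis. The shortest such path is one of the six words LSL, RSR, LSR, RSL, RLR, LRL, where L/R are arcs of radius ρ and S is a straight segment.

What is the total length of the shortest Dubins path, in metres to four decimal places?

Let ψ = atan2(Δy, Δx) = atan2(10.34, -10.81) = 136.2730° be the start→goal bearing.
Normalize: d = |goal − start| / ρ = 14.959001/1.51 = 9.906623, α = (θ_start − ψ) mod 360° = 283.3270° = 4.944988 rad, β = (θ_goal − ψ) mod 360° = 215.4270° = 3.759910 rad.
Common terms: sin α = -0.973070, cos α = 0.230508, sin β = -0.579665, cos β = -0.814855, cos(α−β) = 0.376224, d² = 98.141178. Work in radians in the unit-radius frame; every candidate has L = ρ·(t + p + q).
LSL: p² = 2 + d² − 2cos(α−β) + 2d(sin α − sin β) = 91.594086; p = √p² = 9.570480; φ = atan2(cos β − cos α, d + sin α − sin β) = -0.109446 rad; t = (φ − α) mod 2π = 1.228751 rad, q = (β − φ) mod 2π = 3.869356 rad → L = 1.51·(1.228751 + 9.570480 + 3.869356) = 1.51·14.668587 = 22.149566 m
RSR: p² = 2 + d² − 2cos(α−β) + 2d(sin β − sin α) = 107.183373; p = √p² = 10.352940; φ = atan2(cos α − cos β, d − sin α + sin β) = 0.101145 rad; t = (α − φ) mod 2π = 4.843844 rad, q = (φ − β) mod 2π = 2.624420 rad → L = 1.51·(4.843844 + 10.352940 + 2.624420) = 1.51·17.821204 = 26.910018 m
LSR: p² = d² − 2 + 2cos(α−β) + 2d(sin α + sin β) = 66.128901; p = √p² = 8.131968; φ = atan2(−cos α − cos β, d + sin α + sin β) − atan2(−2, p) = 0.310992 rad; t = (φ − α) mod 2π = 1.649189 rad, q = (φ − β) mod 2π = 2.834267 rad → L = 1.51·(1.649189 + 8.131968 + 2.834267) = 1.51·12.615424 = 19.049290 m
RSL: p² = d² − 2 + 2cos(α−β) − 2d(sin α + sin β) = 127.658352; p = √p² = 11.298600; φ = atan2(cos α + cos β, d − sin α − sin β) − atan2(2, p) = -0.226147 rad; t = (α − φ) mod 2π = 5.171136 rad, q = (β − φ) mod 2π = 3.986057 rad → L = 1.51·(5.171136 + 11.298600 + 3.986057) = 1.51·20.455792 = 30.888246 m
RLR: c = (6 − d² + 2cos(α−β) + 2d(sin α − sin β))/8 = -12.397922, |c| > 1 → infeasible
LRL: c = (6 − d² + 2cos(α−β) − 2d(sin α − sin β))/8 = -10.449261, |c| > 1 → infeasible
Shortest: LSR with L = 19.049290 m ≈ 19.0493 m

19.0493 m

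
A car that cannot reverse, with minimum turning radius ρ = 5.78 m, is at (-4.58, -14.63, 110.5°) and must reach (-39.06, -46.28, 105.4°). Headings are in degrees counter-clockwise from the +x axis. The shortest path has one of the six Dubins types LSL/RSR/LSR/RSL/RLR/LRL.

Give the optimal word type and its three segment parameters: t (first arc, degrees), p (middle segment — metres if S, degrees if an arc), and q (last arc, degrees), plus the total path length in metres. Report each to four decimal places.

Let ψ = atan2(Δy, Δx) = atan2(-31.65, -34.48) = -137.4504° be the start→goal bearing.
Normalize: d = |goal − start| / ρ = 46.803770/5.78 = 8.097538, α = (θ_start − ψ) mod 360° = 247.9504° = 4.327552 rad, β = (θ_goal − ψ) mod 360° = 242.8504° = 4.238540 rad.
Common terms: sin α = -0.926860, cos α = -0.375408, sin β = -0.889819, cos β = -0.456315, cos(α−β) = 0.996041, d² = 65.570123. Work in radians in the unit-radius frame; every candidate has L = ρ·(t + p + q).
LSL: p² = 2 + d² − 2cos(α−β) + 2d(sin α − sin β) = 64.978159; p = √p² = 8.060903; φ = atan2(cos β − cos α, d + sin α − sin β) = -0.010037 rad; t = (φ − α) mod 2π = 1.945597 rad, q = (β − φ) mod 2π = 4.248577 rad → L = 5.78·(1.945597 + 8.060903 + 4.248577) = 5.78·14.255077 = 82.394343 m
RSR: p² = 2 + d² − 2cos(α−β) + 2d(sin β − sin α) = 66.177923; p = √p² = 8.134981; φ = atan2(cos α − cos β, d − sin α + sin β) = 0.009946 rad; t = (α − φ) mod 2π = 4.317606 rad, q = (φ − β) mod 2π = 2.054591 rad → L = 5.78·(4.317606 + 8.134981 + 2.054591) = 5.78·14.507179 = 83.851492 m
LSR: p² = d² − 2 + 2cos(α−β) + 2d(sin α + sin β) = 36.140966; p = √p² = 6.011736; φ = atan2(−cos α − cos β, d + sin α + sin β) − atan2(−2, p) = 0.452821 rad; t = (φ − α) mod 2π = 2.408454 rad, q = (φ − β) mod 2π = 2.497466 rad → L = 5.78·(2.408454 + 6.011736 + 2.497466) = 5.78·10.917656 = 63.104051 m
RSL: p² = d² − 2 + 2cos(α−β) − 2d(sin α + sin β) = 94.983444; p = √p² = 9.745945; φ = atan2(cos α + cos β, d − sin α − sin β) − atan2(2, p) = -0.286099 rad; t = (α − φ) mod 2π = 4.613651 rad, q = (β − φ) mod 2π = 4.524639 rad → L = 5.78·(4.613651 + 9.745945 + 4.524639) = 5.78·18.884236 = 109.150882 m
RLR: c = (6 − d² + 2cos(α−β) + 2d(sin α − sin β))/8 = -7.272240, |c| > 1 → infeasible
LRL: c = (6 − d² + 2cos(α−β) − 2d(sin α − sin β))/8 = -7.122270, |c| > 1 → infeasible
Shortest: LSR with L = 63.104051 m ≈ 63.1041 m
Convert LSR to answer units (arcs ×180/π): t = 2.408454·180/π = 137.9943°, p = ρ·p = 5.78·6.011736 = 34.7478 m, q = 2.497466·180/π = 143.0943°, L = 63.1041 m.

LSR: t = 137.9943°, p = 34.7478 m, q = 143.0943°, L = 63.1041 m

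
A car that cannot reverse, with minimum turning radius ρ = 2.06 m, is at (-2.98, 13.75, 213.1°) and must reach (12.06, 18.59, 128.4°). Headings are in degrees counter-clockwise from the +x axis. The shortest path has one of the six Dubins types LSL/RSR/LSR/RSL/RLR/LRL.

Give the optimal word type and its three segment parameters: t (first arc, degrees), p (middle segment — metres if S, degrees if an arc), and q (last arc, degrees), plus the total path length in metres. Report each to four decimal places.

Let ψ = atan2(Δy, Δx) = atan2(4.84, 15.04) = 17.8386° be the start→goal bearing.
Normalize: d = |goal − start| / ρ = 15.799595/2.06 = 7.669706, α = (θ_start − ψ) mod 360° = 195.2614° = 3.407954 rad, β = (θ_goal − ψ) mod 360° = 110.5614° = 1.929660 rad.
Common terms: sin α = -0.263223, cos α = -0.964735, sin β = 0.936296, cos β = -0.351211, cos(α−β) = 0.092371, d² = 58.824394. Work in radians in the unit-radius frame; every candidate has L = ρ·(t + p + q).
LSL: p² = 2 + d² − 2cos(α−β) + 2d(sin α − sin β) = 42.239731; p = √p² = 6.499210; φ = atan2(cos β − cos α, d + sin α − sin β) = 0.094541 rad; t = (φ − α) mod 2π = 2.969772 rad, q = (β − φ) mod 2π = 1.835120 rad → L = 2.06·(2.969772 + 6.499210 + 1.835120) = 2.06·11.304101 = 23.286449 m
RSR: p² = 2 + d² − 2cos(α−β) + 2d(sin β − sin α) = 79.039575; p = √p² = 8.890420; φ = atan2(cos α − cos β, d − sin α + sin β) = -0.069064 rad; t = (α − φ) mod 2π = 3.477019 rad, q = (φ − β) mod 2π = 4.284461 rad → L = 2.06·(3.477019 + 8.890420 + 4.284461) = 2.06·16.651900 = 34.302913 m
LSR: p² = d² − 2 + 2cos(α−β) + 2d(sin α + sin β) = 67.333689; p = √p² = 8.205711; φ = atan2(−cos α − cos β, d + sin α + sin β) − atan2(−2, p) = 0.395517 rad; t = (φ − α) mod 2π = 3.270748 rad, q = (φ − β) mod 2π = 4.749042 rad → L = 2.06·(3.270748 + 8.205711 + 4.749042) = 2.06·16.225501 = 33.424533 m
RSL: p² = d² − 2 + 2cos(α−β) − 2d(sin α + sin β) = 46.684582; p = √p² = 6.832612; φ = atan2(cos α + cos β, d − sin α − sin β) − atan2(2, p) = -0.470670 rad; t = (α − φ) mod 2π = 3.878624 rad, q = (β − φ) mod 2π = 2.400330 rad → L = 2.06·(3.878624 + 6.832612 + 2.400330) = 2.06·13.111565 = 27.009825 m
RLR: c = (6 − d² + 2cos(α−β) + 2d(sin α − sin β))/8 = -8.879947, |c| > 1 → infeasible
LRL: c = (6 − d² + 2cos(α−β) − 2d(sin α − sin β))/8 = -4.279966, |c| > 1 → infeasible
Shortest: LSL with L = 23.286449 m ≈ 23.2864 m
Convert LSL to answer units (arcs ×180/π): t = 2.969772·180/π = 170.1554°, p = ρ·p = 2.06·6.499210 = 13.3884 m, q = 1.835120·180/π = 105.1446°, L = 23.2864 m.

LSL: t = 170.1554°, p = 13.3884 m, q = 105.1446°, L = 23.2864 m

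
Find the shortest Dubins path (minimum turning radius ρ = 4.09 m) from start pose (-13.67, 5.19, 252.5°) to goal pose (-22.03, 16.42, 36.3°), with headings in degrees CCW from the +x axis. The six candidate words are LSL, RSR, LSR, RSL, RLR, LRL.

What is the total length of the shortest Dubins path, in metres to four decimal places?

Let ψ = atan2(Δy, Δx) = atan2(11.23, -8.36) = 126.6653° be the start→goal bearing.
Normalize: d = |goal − start| / ρ = 14.000089/4.09 = 3.423005, α = (θ_start − ψ) mod 360° = 125.8347° = 2.196230 rad, β = (θ_goal − ψ) mod 360° = 269.6347° = 4.706014 rad.
Common terms: sin α = 0.810709, cos α = -0.585449, sin β = -0.999980, cos β = -0.006375, cos(α−β) = -0.806960, d² = 11.716961. Work in radians in the unit-radius frame; every candidate has L = ρ·(t + p + q).
LSL: p² = 2 + d² − 2cos(α−β) + 2d(sin α − sin β) = 27.726874; p = √p² = 5.265631; φ = atan2(cos β − cos α, d + sin α − sin β) = 0.110195 rad; t = (φ − α) mod 2π = 4.197150 rad, q = (β − φ) mod 2π = 4.595819 rad → L = 4.09·(4.197150 + 5.265631 + 4.595819) = 4.09·14.058600 = 57.499675 m
RSR: p² = 2 + d² − 2cos(α−β) + 2d(sin β − sin α) = 2.934889; p = √p² = 1.713152; φ = atan2(cos α − cos β, d − sin α + sin β) = -0.344809 rad; t = (α − φ) mod 2π = 2.541039 rad, q = (φ − β) mod 2π = 1.232363 rad → L = 4.09·(2.541039 + 1.713152 + 1.232363) = 4.09·5.486554 = 22.440005 m
LSR: p² = d² − 2 + 2cos(α−β) + 2d(sin α + sin β) = 6.807293; p = √p² = 2.609079; φ = atan2(−cos α − cos β, d + sin α + sin β) − atan2(−2, p) = 0.835024 rad; t = (φ − α) mod 2π = 4.921979 rad, q = (φ − β) mod 2π = 2.412196 rad → L = 4.09·(4.921979 + 2.609079 + 2.412196) = 4.09·9.943254 = 40.667909 m
RSL: p² = d² − 2 + 2cos(α−β) − 2d(sin α + sin β) = 9.398789; p = √p² = 3.065744; φ = atan2(cos α + cos β, d − sin α − sin β) − atan2(2, p) = -0.740434 rad; t = (α − φ) mod 2π = 2.936664 rad, q = (β − φ) mod 2π = 5.446448 rad → L = 4.09·(2.936664 + 3.065744 + 5.446448) = 4.09·11.448856 = 46.825822 m
RLR: c = (6 − d² + 2cos(α−β) + 2d(sin α − sin β))/8 = 0.633139; p = 2π − arccos c = 5.397991 rad; φ = atan2(cos α − cos β, d − sin α + sin β) = -0.344809 rad; t = (α − φ + p/2) mod 2π = 5.240034 rad, q = (α − β − t + p) mod 2π = 3.931358 rad → L = 4.09·(5.240034 + 5.397991 + 3.931358) = 4.09·14.569383 = 59.588777 m
LRL: c = (6 − d² + 2cos(α−β) − 2d(sin α − sin β))/8 = -2.465859, |c| > 1 → infeasible
Shortest: RSR with L = 22.440005 m ≈ 22.4400 m

22.4400 m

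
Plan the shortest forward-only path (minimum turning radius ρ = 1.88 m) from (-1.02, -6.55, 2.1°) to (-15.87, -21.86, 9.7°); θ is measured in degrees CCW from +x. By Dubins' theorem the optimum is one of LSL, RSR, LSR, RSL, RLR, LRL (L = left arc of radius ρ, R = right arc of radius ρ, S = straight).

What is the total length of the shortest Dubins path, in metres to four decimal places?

29.2626 m

Let ψ = atan2(Δy, Δx) = atan2(-15.31, -14.85) = -134.1262° be the start→goal bearing.
Normalize: d = |goal − start| / ρ = 21.328821/1.88 = 11.345117, α = (θ_start − ψ) mod 360° = 136.2262° = 2.377596 rad, β = (θ_goal − ψ) mod 360° = 143.8262° = 2.510241 rad.
Common terms: sin α = 0.691813, cos α = -0.722077, sin β = 0.590237, cos β = -0.807230, cos(α−β) = 0.991216, d² = 128.711691. Work in radians in the unit-radius frame; every candidate has L = ρ·(t + p + q).
LSL: p² = 2 + d² − 2cos(α−β) + 2d(sin α − sin β) = 131.034053; p = √p² = 11.447011; φ = atan2(cos β − cos α, d + sin α − sin β) = -0.007439 rad; t = (φ − α) mod 2π = 3.898151 rad, q = (β − φ) mod 2π = 2.517680 rad → L = 1.88·(3.898151 + 11.447011 + 2.517680) = 1.88·17.862841 = 33.582141 m
RSR: p² = 2 + d² − 2cos(α−β) + 2d(sin β − sin α) = 126.424466; p = √p² = 11.243863; φ = atan2(cos α − cos β, d − sin α + sin β) = 0.007573 rad; t = (α − φ) mod 2π = 2.370022 rad, q = (φ − β) mod 2π = 3.780518 rad → L = 1.88·(2.370022 + 11.243863 + 3.780518) = 1.88·17.394404 = 32.701479 m
LSR: p² = d² − 2 + 2cos(α−β) + 2d(sin α + sin β) = 157.784134; p = √p² = 12.561215; φ = atan2(−cos α − cos β, d + sin α + sin β) − atan2(−2, p) = 0.278420 rad; t = (φ − α) mod 2π = 4.184010 rad, q = (φ − β) mod 2π = 4.051365 rad → L = 1.88·(4.184010 + 12.561215 + 4.051365) = 1.88·20.796590 = 39.097590 m
RSL: p² = d² − 2 + 2cos(α−β) − 2d(sin α + sin β) = 99.604110; p = √p² = 9.980186; φ = atan2(cos α + cos β, d − sin α − sin β) − atan2(2, p) = -0.348596 rad; t = (α − φ) mod 2π = 2.726191 rad, q = (β − φ) mod 2π = 2.858836 rad → L = 1.88·(2.726191 + 9.980186 + 2.858836) = 1.88·15.565213 = 29.262601 m
RLR: c = (6 − d² + 2cos(α−β) + 2d(sin α − sin β))/8 = -14.803058, |c| > 1 → infeasible
LRL: c = (6 − d² + 2cos(α−β) − 2d(sin α − sin β))/8 = -15.379257, |c| > 1 → infeasible
Shortest: RSL with L = 29.262601 m ≈ 29.2626 m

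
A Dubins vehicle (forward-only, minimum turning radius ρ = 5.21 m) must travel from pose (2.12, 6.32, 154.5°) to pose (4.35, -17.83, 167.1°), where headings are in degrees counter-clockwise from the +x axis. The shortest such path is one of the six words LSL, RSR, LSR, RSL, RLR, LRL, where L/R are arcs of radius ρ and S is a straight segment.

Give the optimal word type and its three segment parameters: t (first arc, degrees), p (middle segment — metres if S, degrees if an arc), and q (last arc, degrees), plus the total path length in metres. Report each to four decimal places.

Let ψ = atan2(Δy, Δx) = atan2(-24.15, 2.23) = -84.7243° be the start→goal bearing.
Normalize: d = |goal − start| / ρ = 24.252740/5.21 = 4.655036, α = (θ_start − ψ) mod 360° = 239.2243° = 4.175252 rad, β = (θ_goal − ψ) mod 360° = 251.8243° = 4.395163 rad.
Common terms: sin α = -0.859177, cos α = -0.511679, sin β = -0.950104, cos β = -0.311932, cos(α−β) = 0.975917, d² = 21.669365. Work in radians in the unit-radius frame; every candidate has L = ρ·(t + p + q).
LSL: p² = 2 + d² − 2cos(α−β) + 2d(sin α − sin β) = 22.564072; p = √p² = 4.750166; φ = atan2(cos β − cos α, d + sin α − sin β) = 0.042063 rad; t = (φ − α) mod 2π = 2.149997 rad, q = (β − φ) mod 2π = 4.353100 rad → L = 5.21·(2.149997 + 4.750166 + 4.353100) = 5.21·11.253262 = 58.629497 m
RSR: p² = 2 + d² − 2cos(α−β) + 2d(sin β − sin α) = 20.870990; p = √p² = 4.568478; φ = atan2(cos α − cos β, d − sin α + sin β) = -0.043737 rad; t = (α − φ) mod 2π = 4.218988 rad, q = (φ − β) mod 2π = 1.844286 rad → L = 5.21·(4.218988 + 4.568478 + 1.844286) = 5.21·10.631752 = 55.391426 m
LSR: p² = d² − 2 + 2cos(α−β) + 2d(sin α + sin β) = 4.776657; p = √p² = 2.185556; φ = atan2(−cos α − cos β, d + sin α + sin β) − atan2(−2, p) = 1.022814 rad; t = (φ − α) mod 2π = 3.130748 rad, q = (φ − β) mod 2π = 2.910837 rad → L = 5.21·(3.130748 + 2.185556 + 2.910837) = 5.21·8.227141 = 42.863406 m
RSL: p² = d² − 2 + 2cos(α−β) − 2d(sin α + sin β) = 38.465739; p = √p² = 6.202075; φ = atan2(cos α + cos β, d − sin α − sin β) − atan2(2, p) = -0.438670 rad; t = (α − φ) mod 2π = 4.613922 rad, q = (β − φ) mod 2π = 4.833833 rad → L = 5.21·(4.613922 + 6.202075 + 4.833833) = 5.21·15.649831 = 81.535618 m
RLR: c = (6 − d² + 2cos(α−β) + 2d(sin α − sin β))/8 = -1.608874, |c| > 1 → infeasible
LRL: c = (6 − d² + 2cos(α−β) − 2d(sin α − sin β))/8 = -1.820509, |c| > 1 → infeasible
Shortest: LSR with L = 42.863406 m ≈ 42.8634 m
Convert LSR to answer units (arcs ×180/π): t = 3.130748·180/π = 179.3787°, p = ρ·p = 5.21·2.185556 = 11.3867 m, q = 2.910837·180/π = 166.7787°, L = 42.8634 m.

LSR: t = 179.3787°, p = 11.3867 m, q = 166.7787°, L = 42.8634 m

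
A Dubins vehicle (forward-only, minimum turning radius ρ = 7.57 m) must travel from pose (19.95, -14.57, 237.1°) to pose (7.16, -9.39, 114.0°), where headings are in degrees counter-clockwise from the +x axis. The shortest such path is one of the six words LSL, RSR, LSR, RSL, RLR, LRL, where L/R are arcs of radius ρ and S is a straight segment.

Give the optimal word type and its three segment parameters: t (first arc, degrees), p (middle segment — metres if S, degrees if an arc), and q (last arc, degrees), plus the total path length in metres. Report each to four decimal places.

LRL: t = 47.2644°, p = 235.5459°, q = 65.1815°, L = 45.9772 m

Let ψ = atan2(Δy, Δx) = atan2(5.18, -12.79) = 157.9519° be the start→goal bearing.
Normalize: d = |goal − start| / ρ = 13.799149/7.57 = 1.822873, α = (θ_start − ψ) mod 360° = 79.1481° = 1.381396 rad, β = (θ_goal − ψ) mod 360° = 316.0481° = 5.516081 rad.
Common terms: sin α = 0.982117, cos α = 0.188270, sin β = -0.694054, cos β = 0.719923, cos(α−β) = -0.546102, d² = 3.322866. Work in radians in the unit-radius frame; every candidate has L = ρ·(t + p + q).
LSL: p² = 2 + d² − 2cos(α−β) + 2d(sin α − sin β) = 12.525963; p = √p² = 3.539204; φ = atan2(cos β − cos α, d + sin α − sin β) = 0.150789 rad; t = (φ − α) mod 2π = 5.052579 rad, q = (β − φ) mod 2π = 5.365292 rad → L = 7.57·(5.052579 + 3.539204 + 5.365292) = 7.57·13.957074 = 105.655051 m
RSR: p² = 2 + d² − 2cos(α−β) + 2d(sin β − sin α) = 0.304176; p = √p² = 0.551522; φ = atan2(cos α − cos β, d − sin α + sin β) = -1.301560 rad; t = (α − φ) mod 2π = 2.682956 rad, q = (φ − β) mod 2π = 5.748730 rad → L = 7.57·(2.682956 + 0.551522 + 5.748730) = 7.57·8.983207 = 68.002880 m
LSR: p² = d² − 2 + 2cos(α−β) + 2d(sin α + sin β) = 1.280868; p = √p² = 1.131755; φ = atan2(−cos α − cos β, d + sin α + sin β) − atan2(−2, p) = 0.649551 rad; t = (φ − α) mod 2π = 5.551340 rad, q = (φ − β) mod 2π = 1.416655 rad → L = 7.57·(5.551340 + 1.131755 + 1.416655) = 7.57·8.099750 = 61.315111 m
RSL: p² = d² − 2 + 2cos(α−β) − 2d(sin α + sin β) = -0.819544 < 0 → infeasible
RLR: c = (6 − d² + 2cos(α−β) + 2d(sin α − sin β))/8 = 0.961978; p = 2π − arccos c = 6.006543 rad; φ = atan2(cos α − cos β, d − sin α + sin β) = -1.301560 rad; t = (α − φ + p/2) mod 2π = 5.686228 rad, q = (α − β − t + p) mod 2π = 2.468816 rad → L = 7.57·(5.686228 + 6.006543 + 2.468816) = 7.57·14.161587 = 107.203210 m
LRL: c = (6 − d² + 2cos(α−β) − 2d(sin α − sin β))/8 = -0.565745; p = 2π − arccos c = 4.111052 rad; φ = atan2(cos β − cos α, d + sin α − sin β) = 0.150789 rad; t = (φ − α + p/2) mod 2π = 0.824919 rad, q = (β − α − t + p) mod 2π = 1.137632 rad → L = 7.57·(0.824919 + 4.111052 + 1.137632) = 7.57·6.073604 = 45.977180 m
Shortest: LRL with L = 45.977180 m ≈ 45.9772 m
Convert LRL to answer units (arcs ×180/π): t = 0.824919·180/π = 47.2644°, p = 4.111052·180/π = 235.5459°, q = 1.137632·180/π = 65.1815°, L = 45.9772 m.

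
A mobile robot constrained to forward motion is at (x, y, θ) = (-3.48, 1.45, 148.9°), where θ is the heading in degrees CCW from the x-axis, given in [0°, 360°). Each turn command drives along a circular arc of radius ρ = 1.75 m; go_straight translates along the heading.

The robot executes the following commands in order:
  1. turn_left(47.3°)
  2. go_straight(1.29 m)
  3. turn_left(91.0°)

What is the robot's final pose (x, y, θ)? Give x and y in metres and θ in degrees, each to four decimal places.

(-7.2944, -0.9259, 287.2000°)

set_pose: (x, y, θ) = (-3.4800, 1.4500, 148.9000°), ρ = 1.75
turn_left(47.3°): centre at ρ to the left, rotate +47.3° → (-4.8722, 1.6320, 196.2000°)
go_straight(1.29): x += 1.29·cos θ, y += 1.29·sin θ → (-6.1109, 1.2721, 196.2000°)
turn_left(91.0°): centre at ρ to the left, rotate +91.0° → (-7.2944, -0.9259, 287.2000°)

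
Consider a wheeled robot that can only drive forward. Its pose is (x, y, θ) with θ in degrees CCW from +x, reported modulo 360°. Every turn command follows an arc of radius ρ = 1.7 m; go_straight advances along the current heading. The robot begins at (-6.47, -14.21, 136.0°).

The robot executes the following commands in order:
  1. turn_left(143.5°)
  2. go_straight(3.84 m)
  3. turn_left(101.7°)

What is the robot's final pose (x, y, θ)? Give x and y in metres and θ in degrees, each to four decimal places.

set_pose: (x, y, θ) = (-6.4700, -14.2100, 136.0000°), ρ = 1.7
turn_left(143.5°): centre at ρ to the left, rotate +143.5° → (-9.3276, -15.7135, 279.5000°)
go_straight(3.84): x += 3.84·cos θ, y += 3.84·sin θ → (-8.6938, -19.5008, 279.5000°)
turn_left(101.7°): centre at ρ to the left, rotate +101.7° → (-6.4024, -20.8052, 381.2000° ≡ 21.2000°)

(-6.4024, -20.8052, 21.2000°)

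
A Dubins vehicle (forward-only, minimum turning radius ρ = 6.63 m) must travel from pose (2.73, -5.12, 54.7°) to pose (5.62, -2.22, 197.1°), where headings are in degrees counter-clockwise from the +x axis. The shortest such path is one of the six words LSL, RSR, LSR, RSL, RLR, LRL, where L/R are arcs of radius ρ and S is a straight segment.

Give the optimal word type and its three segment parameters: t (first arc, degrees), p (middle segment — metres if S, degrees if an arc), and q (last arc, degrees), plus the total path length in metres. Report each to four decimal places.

LRL: t = 61.6788°, p = 303.4348°, q = 24.1559°, L = 45.0445 m

Let ψ = atan2(Δy, Δx) = atan2(2.90, 2.89) = 45.0990° be the start→goal bearing.
Normalize: d = |goal − start| / ρ = 4.094154/6.63 = 0.617520, α = (θ_start − ψ) mod 360° = 9.6010° = 0.167570 rad, β = (θ_goal − ψ) mod 360° = 152.0010° = 2.652919 rad.
Common terms: sin α = 0.166787, cos α = 0.985993, sin β = 0.469455, cos β = -0.882956, cos(α−β) = -0.792290, d² = 0.381330. Work in radians in the unit-radius frame; every candidate has L = ρ·(t + p + q).
LSL: p² = 2 + d² − 2cos(α−β) + 2d(sin α − sin β) = 3.592102; p = √p² = 1.895284; φ = atan2(cos β − cos α, d + sin α − sin β) = -1.403899 rad; t = (φ − α) mod 2π = 4.711716 rad, q = (β − φ) mod 2π = 4.056818 rad → L = 6.63·(4.711716 + 1.895284 + 4.056818) = 6.63·10.663818 = 70.701115 m
RSR: p² = 2 + d² − 2cos(α−β) + 2d(sin β − sin α) = 4.339717; p = √p² = 2.083199; φ = atan2(cos α − cos β, d − sin α + sin β) = 1.113283 rad; t = (α − φ) mod 2π = 5.337473 rad, q = (φ − β) mod 2π = 4.743549 rad → L = 6.63·(5.337473 + 2.083199 + 4.743549) = 6.63·12.164221 = 80.648783 m
LSR: p² = d² − 2 + 2cos(α−β) + 2d(sin α + sin β) = -2.417465 < 0 → infeasible
RSL: p² = d² − 2 + 2cos(α−β) − 2d(sin α + sin β) = -3.989033 < 0 → infeasible
RLR: c = (6 − d² + 2cos(α−β) + 2d(sin α − sin β))/8 = 0.457535; p = 2π − arccos c = 5.187610 rad; φ = atan2(cos α − cos β, d − sin α + sin β) = 1.113283 rad; t = (α − φ + p/2) mod 2π = 1.648092 rad, q = (α − β − t + p) mod 2π = 1.054169 rad → L = 6.63·(1.648092 + 5.187610 + 1.054169) = 6.63·7.889872 = 52.309851 m
LRL: c = (6 − d² + 2cos(α−β) − 2d(sin α − sin β))/8 = 0.550987; p = 2π − arccos c = 5.295936 rad; φ = atan2(cos β − cos α, d + sin α − sin β) = -1.403899 rad; t = (φ − α + p/2) mod 2π = 1.076499 rad, q = (β − α − t + p) mod 2π = 0.421601 rad → L = 6.63·(1.076499 + 5.295936 + 0.421601) = 6.63·6.794035 = 45.044453 m
Shortest: LRL with L = 45.044453 m ≈ 45.0445 m
Convert LRL to answer units (arcs ×180/π): t = 1.076499·180/π = 61.6788°, p = 5.295936·180/π = 303.4348°, q = 0.421601·180/π = 24.1559°, L = 45.0445 m.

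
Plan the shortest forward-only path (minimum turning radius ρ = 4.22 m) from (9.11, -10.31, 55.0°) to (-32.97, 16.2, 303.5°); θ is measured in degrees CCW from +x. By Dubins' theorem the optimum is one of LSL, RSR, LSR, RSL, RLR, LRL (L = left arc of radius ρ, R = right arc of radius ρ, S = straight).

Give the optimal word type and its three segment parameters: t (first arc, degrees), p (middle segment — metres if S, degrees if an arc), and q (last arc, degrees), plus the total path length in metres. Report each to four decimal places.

Let ψ = atan2(Δy, Δx) = atan2(26.51, -42.08) = 147.7895° be the start→goal bearing.
Normalize: d = |goal − start| / ρ = 49.734359/4.22 = 11.785393, α = (θ_start − ψ) mod 360° = 267.2105° = 4.663704 rad, β = (θ_goal − ψ) mod 360° = 155.7105° = 2.717662 rad.
Common terms: sin α = -0.998815, cos α = -0.048666, sin β = 0.411347, cos β = -0.911479, cos(α−β) = -0.366501, d² = 138.895493. Work in radians in the unit-radius frame; every candidate has L = ρ·(t + p + q).
LSL: p² = 2 + d² − 2cos(α−β) + 2d(sin α − sin β) = 108.389872; p = √p² = 10.411046; φ = atan2(cos β − cos α, d + sin α − sin β) = -0.082970 rad; t = (φ − α) mod 2π = 1.536512 rad, q = (β − φ) mod 2π = 2.800631 rad → L = 4.22·(1.536512 + 10.411046 + 2.800631) = 4.22·14.748189 = 62.237357 m
RSR: p² = 2 + d² − 2cos(α−β) + 2d(sin β − sin α) = 174.867119; p = √p² = 13.223733; φ = atan2(cos α − cos β, d − sin α + sin β) = 0.065294 rad; t = (α − φ) mod 2π = 4.598410 rad, q = (φ − β) mod 2π = 3.630817 rad → L = 4.22·(4.598410 + 13.223733 + 3.630817) = 4.22·21.452961 = 90.531494 m
LSR: p² = d² − 2 + 2cos(α−β) + 2d(sin α + sin β) = 122.315399; p = √p² = 11.059629; φ = atan2(−cos α − cos β, d + sin α + sin β) − atan2(−2, p) = 0.264438 rad; t = (φ − α) mod 2π = 1.883920 rad, q = (φ − β) mod 2π = 3.829962 rad → L = 4.22·(1.883920 + 11.059629 + 3.829962) = 4.22·16.773511 = 70.784218 m
RSL: p² = d² − 2 + 2cos(α−β) − 2d(sin α + sin β) = 150.009582; p = √p² = 12.247840; φ = atan2(cos α + cos β, d − sin α − sin β) − atan2(2, p) = -0.239311 rad; t = (α − φ) mod 2π = 4.903015 rad, q = (β − φ) mod 2π = 2.956973 rad → L = 4.22·(4.903015 + 12.247840 + 2.956973) = 4.22·20.107827 = 84.855032 m
RLR: c = (6 − d² + 2cos(α−β) + 2d(sin α − sin β))/8 = -20.858390, |c| > 1 → infeasible
LRL: c = (6 − d² + 2cos(α−β) − 2d(sin α − sin β))/8 = -12.548734, |c| > 1 → infeasible
Shortest: LSL with L = 62.237357 m ≈ 62.2374 m
Convert LSL to answer units (arcs ×180/π): t = 1.536512·180/π = 88.0356°, p = ρ·p = 4.22·10.411046 = 43.9346 m, q = 2.800631·180/π = 160.4644°, L = 62.2374 m.

LSL: t = 88.0356°, p = 43.9346 m, q = 160.4644°, L = 62.2374 m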